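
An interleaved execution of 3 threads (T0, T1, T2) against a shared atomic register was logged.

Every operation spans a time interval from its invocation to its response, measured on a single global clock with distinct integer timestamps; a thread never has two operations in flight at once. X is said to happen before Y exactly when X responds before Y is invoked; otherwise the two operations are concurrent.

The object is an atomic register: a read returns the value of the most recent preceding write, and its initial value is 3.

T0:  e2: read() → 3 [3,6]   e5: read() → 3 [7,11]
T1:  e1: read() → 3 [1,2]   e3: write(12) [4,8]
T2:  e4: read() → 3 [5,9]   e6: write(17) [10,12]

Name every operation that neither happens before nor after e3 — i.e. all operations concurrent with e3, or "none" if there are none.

e2, e4, e5

e3 spans [4,8]: anything still running between times 4 and 8 counts as concurrent
e1 [1,2]: before
e2 [3,6]: concurrent
e4 [5,9]: concurrent
e5 [7,11]: concurrent
e6 [10,12]: after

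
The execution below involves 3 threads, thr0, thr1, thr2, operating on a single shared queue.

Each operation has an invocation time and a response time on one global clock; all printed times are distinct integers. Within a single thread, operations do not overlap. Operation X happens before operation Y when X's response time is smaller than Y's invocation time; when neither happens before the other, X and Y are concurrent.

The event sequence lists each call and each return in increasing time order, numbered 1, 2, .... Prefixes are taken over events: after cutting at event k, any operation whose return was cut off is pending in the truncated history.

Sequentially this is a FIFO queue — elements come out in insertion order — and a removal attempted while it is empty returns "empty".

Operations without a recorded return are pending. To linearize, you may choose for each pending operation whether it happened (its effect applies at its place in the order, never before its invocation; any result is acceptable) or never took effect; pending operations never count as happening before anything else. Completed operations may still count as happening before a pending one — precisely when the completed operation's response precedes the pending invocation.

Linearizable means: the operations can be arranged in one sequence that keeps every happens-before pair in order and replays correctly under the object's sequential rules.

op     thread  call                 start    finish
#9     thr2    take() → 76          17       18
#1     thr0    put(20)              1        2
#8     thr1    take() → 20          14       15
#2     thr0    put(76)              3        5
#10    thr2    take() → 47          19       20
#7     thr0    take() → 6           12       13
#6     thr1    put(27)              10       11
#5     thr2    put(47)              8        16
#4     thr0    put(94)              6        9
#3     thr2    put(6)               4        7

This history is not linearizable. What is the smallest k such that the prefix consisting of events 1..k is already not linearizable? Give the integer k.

13

events 1..12 are still linearizable — one witness is #1, #2, #3, #4, #5, #6:
after step 1 (#1 put(20)): queue <20>
after step 2 (#2 put(76)): queue <20,76>
after step 3 (#3 put(6)): queue <20,76,6>
after step 4 (#4 put(94)): queue <20,76,6,94>
after step 5 (#5 put(47) (pending, included)): queue <20,76,6,94,47>
after step 6 (#6 put(27)): queue <20,76,6,94,47,27>
at event 13 (#7's time-13 response) nothing linearizes any more
completion choices over the 1 pending operation (#5) were checked; none helps
one such order, #1, #2, #3, #4, #6, #7 (pending dropped), breaks at step 6 where #7 take() → 6 is illegal
one such order, #1, #2, #4, #3, #6, #7 (pending dropped), breaks at step 6 where #7 take() → 6 is illegal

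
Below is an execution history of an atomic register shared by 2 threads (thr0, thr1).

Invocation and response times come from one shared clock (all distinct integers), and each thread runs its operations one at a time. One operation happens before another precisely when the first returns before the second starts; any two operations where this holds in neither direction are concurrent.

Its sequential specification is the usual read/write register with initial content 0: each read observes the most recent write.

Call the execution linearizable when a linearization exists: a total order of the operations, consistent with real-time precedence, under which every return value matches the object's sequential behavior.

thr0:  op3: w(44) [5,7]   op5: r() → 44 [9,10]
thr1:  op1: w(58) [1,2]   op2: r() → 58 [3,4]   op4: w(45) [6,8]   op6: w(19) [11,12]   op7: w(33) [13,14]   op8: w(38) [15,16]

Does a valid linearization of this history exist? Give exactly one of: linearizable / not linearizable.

one valid linearization: op1, op2, op4, op3, op5, op6, op7, op8
after step 1 (op1 w(58)): value 58
after step 2 (op2 r() → 58): value 58
after step 3 (op4 w(45)): value 45
after step 4 (op3 w(44)): value 44
after step 5 (op5 r() → 44): value 44
after step 6 (op6 w(19)): value 19
after step 7 (op7 w(33)): value 33
after step 8 (op8 w(38)): value 38

linearizable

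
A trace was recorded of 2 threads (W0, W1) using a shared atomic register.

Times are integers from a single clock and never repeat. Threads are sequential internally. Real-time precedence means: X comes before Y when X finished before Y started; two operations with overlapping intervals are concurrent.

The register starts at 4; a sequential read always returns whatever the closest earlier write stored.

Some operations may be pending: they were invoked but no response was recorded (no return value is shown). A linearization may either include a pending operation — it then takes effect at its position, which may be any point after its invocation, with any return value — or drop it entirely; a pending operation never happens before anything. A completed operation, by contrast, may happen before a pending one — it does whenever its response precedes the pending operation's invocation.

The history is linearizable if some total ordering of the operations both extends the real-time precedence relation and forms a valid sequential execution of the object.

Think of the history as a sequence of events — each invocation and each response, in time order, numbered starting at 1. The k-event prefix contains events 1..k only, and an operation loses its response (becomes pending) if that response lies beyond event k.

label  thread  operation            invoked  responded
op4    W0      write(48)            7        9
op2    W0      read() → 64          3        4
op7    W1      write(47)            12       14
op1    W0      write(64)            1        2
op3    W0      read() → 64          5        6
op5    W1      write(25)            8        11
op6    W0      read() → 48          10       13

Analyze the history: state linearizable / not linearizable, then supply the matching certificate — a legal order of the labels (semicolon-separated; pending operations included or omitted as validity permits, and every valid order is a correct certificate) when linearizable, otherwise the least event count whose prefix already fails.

linearizable — witness: op1; op2; op3; op4; op6; op5; op7

after step 1 (op1 write(64)): value 64
after step 2 (op2 read() → 64): value 64
after step 3 (op3 read() → 64): value 64
after step 4 (op4 write(48)): value 48
after step 5 (op6 read() → 48): value 48
after step 6 (op5 write(25)): value 25
after step 7 (op7 write(47)): value 47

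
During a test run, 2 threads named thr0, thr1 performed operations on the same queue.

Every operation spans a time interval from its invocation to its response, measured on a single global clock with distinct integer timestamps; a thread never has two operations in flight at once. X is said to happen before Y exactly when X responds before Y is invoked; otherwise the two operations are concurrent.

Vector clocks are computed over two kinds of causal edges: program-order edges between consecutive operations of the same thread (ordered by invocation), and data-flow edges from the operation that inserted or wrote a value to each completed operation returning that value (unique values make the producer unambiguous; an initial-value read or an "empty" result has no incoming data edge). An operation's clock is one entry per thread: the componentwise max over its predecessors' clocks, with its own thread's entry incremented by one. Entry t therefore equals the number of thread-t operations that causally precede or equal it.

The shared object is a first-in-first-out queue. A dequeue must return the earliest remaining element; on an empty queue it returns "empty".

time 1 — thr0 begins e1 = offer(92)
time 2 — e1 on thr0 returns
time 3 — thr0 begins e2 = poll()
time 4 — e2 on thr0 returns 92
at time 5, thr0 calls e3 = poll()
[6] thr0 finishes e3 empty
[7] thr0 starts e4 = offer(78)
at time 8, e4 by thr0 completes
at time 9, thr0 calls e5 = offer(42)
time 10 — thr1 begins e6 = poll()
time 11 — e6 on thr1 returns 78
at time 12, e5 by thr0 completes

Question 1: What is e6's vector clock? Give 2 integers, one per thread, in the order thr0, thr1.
no predecessors for e1 (invoked 1): thr0 increments from zero → (1, 0)
e2 (invocation 3): componentwise max over VC(e1)=(1, 0), +1 at thr0, giving (2, 0)
e3 (invocation 5): componentwise max over VC(e2)=(2, 0), +1 at thr0, giving (3, 0)
e4 (invocation 7): componentwise max over VC(e3)=(3, 0), +1 at thr0, giving (4, 0)
e6 (invocation 10): componentwise max over VC(e4)=(4, 0), +1 at thr1, giving (4, 1)
e5 (invocation 9): componentwise max over VC(e4)=(4, 0), +1 at thr0, giving (5, 0)
target: VC(e6) = (4, 1)

(4, 1)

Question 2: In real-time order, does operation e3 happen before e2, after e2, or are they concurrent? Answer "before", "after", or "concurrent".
e3 spans [5,6], e2 spans [3,4]
resp(e2)=4 < inv(e3)=5

after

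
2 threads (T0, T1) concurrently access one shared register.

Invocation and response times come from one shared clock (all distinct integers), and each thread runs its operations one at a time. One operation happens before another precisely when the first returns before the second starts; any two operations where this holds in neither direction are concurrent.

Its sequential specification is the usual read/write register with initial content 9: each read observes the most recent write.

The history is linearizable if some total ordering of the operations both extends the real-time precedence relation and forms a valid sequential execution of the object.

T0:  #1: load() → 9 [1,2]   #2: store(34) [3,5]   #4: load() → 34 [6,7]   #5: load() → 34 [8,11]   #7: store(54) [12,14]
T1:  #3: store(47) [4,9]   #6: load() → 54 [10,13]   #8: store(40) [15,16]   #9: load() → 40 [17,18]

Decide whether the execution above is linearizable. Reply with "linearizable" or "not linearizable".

a witness: #1, #2, #4, #5, #3, #7, #6, #8, #9
1. #1 load() → 9, leaving value 9
2. #2 store(34), leaving value 34
3. #4 load() → 34, leaving value 34
4. #5 load() → 34, leaving value 34
5. #3 store(47), leaving value 47
6. #7 store(54), leaving value 54
7. #6 load() → 54, leaving value 54
8. #8 store(40), leaving value 40
9. #9 load() → 40, leaving value 40

linearizable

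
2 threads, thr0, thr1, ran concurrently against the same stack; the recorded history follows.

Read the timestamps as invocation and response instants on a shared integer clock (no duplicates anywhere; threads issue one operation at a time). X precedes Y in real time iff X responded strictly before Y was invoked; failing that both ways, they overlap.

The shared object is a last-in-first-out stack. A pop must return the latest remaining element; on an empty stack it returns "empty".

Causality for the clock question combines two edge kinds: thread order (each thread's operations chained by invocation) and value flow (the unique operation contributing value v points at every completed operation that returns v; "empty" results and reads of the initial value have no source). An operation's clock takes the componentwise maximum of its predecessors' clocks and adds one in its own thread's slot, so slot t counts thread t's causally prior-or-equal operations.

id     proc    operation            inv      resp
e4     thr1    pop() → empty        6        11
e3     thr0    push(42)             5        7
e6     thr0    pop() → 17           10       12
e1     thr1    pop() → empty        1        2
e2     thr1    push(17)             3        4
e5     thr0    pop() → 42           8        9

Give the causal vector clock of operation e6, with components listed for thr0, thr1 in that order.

no predecessors for e1 (invoked 1): thr1 increments from zero → (0, 1)
no predecessors for e3 (invoked 5): thr0 increments from zero → (1, 0)
e2, invoked 3, takes VC(e1)=(0, 1) under max, adds 1 for thr1 → (0, 2)
e5, invoked 8, takes VC(e3)=(1, 0) under max, adds 1 for thr0 → (2, 0)
e4, invoked 6, takes VC(e2)=(0, 2) under max, adds 1 for thr1 → (0, 3)
e6, invoked 10, takes VC(e2)=(0, 2), VC(e5)=(2, 0) under max, adds 1 for thr0 → (3, 2)
target: VC(e6) = (3, 2)

(3, 2)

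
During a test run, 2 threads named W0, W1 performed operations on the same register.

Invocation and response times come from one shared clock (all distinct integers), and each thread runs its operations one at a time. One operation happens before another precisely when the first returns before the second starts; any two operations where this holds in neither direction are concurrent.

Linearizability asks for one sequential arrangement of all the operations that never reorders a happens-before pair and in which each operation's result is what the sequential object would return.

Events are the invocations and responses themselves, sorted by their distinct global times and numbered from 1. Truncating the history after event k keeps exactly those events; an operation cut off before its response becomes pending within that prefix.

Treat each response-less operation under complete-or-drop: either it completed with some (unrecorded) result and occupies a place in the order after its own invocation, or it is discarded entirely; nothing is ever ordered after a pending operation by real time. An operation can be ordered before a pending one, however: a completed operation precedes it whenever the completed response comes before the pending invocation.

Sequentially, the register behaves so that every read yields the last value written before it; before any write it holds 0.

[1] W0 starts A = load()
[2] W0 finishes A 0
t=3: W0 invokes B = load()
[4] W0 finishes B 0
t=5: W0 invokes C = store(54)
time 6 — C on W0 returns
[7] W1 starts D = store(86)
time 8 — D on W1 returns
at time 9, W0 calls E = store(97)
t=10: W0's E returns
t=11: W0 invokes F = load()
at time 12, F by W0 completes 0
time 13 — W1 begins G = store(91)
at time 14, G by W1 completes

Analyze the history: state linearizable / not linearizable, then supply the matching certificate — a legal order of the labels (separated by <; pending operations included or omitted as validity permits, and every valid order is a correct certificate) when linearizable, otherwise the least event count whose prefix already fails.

events 1..11 are fine; event 12 — the response of F at time 12 — makes the prefix non-linearizable
one real-time candidate order over the 6 completed operations — the register replay rejects it
e.g. A, B, C, D, E, F: illegal at step 6, since F load() → 0 cannot apply there

not linearizable — minimal violating prefix: 12 events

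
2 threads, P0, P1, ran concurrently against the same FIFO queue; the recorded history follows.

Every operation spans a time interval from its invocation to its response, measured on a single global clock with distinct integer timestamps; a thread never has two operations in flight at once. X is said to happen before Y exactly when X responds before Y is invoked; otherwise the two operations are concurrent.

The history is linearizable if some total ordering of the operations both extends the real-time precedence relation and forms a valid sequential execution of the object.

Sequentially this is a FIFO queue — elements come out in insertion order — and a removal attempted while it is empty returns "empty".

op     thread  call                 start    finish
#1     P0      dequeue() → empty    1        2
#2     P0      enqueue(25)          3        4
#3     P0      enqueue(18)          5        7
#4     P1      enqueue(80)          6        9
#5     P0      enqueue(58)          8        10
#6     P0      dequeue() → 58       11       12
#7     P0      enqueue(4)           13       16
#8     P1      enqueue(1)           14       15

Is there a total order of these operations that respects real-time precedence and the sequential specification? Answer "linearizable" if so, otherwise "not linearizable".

prefix check: 1..11 passes, 1..12 fails once #6's time-12 response joins
every one of the 3 real-time-consistent orders over 6 completed FIFO queue ops fails the sequential spec
for example #1, #2, #3, #4, #5, #6 fails at step 6: #6 dequeue() → 58 is not legal there
for example #1, #2, #3, #5, #4, #6 fails at step 6: #6 dequeue() → 58 is not legal there

not linearizable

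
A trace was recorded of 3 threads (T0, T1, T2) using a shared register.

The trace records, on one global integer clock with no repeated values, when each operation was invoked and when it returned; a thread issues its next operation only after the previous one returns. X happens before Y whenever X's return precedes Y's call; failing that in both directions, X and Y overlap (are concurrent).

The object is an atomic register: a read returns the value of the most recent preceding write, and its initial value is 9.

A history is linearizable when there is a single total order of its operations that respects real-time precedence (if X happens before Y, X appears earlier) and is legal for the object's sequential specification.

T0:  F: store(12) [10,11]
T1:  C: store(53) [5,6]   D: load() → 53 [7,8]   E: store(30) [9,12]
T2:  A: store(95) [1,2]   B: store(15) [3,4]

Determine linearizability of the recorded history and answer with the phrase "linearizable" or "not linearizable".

linearizable

witness order: A, B, C, D, E, F
after step 1 (A store(95)): value 95
after step 2 (B store(15)): value 15
after step 3 (C store(53)): value 53
after step 4 (D load() → 53): value 53
after step 5 (E store(30)): value 30
after step 6 (F store(12)): value 12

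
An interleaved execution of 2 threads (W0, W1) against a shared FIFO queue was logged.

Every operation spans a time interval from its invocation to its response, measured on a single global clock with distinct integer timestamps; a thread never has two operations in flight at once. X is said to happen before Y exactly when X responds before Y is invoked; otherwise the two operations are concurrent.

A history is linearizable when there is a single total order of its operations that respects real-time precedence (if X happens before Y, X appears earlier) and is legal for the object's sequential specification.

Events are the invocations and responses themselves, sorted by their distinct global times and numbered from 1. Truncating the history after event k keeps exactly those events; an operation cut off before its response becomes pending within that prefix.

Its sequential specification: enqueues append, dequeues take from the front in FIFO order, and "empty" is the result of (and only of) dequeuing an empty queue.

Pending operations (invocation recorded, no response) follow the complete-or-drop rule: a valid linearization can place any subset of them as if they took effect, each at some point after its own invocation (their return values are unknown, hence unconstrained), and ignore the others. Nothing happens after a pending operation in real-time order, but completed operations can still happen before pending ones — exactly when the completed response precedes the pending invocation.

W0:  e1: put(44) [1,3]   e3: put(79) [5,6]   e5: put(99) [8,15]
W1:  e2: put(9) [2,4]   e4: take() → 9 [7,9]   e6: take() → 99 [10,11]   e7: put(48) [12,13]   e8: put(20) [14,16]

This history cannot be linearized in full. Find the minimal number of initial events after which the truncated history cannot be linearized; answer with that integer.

a valid linearization of events 1..10 exists, for instance e2, e1, e3, e4:
after step 1 (e2 put(9)): queue <9>
after step 2 (e1 put(44)): queue <9,44>
after step 3 (e3 put(79)): queue <9,44,79>
after step 4 (e4 take() → 9): queue <44,79>
with event 11 included (e6 responding at time 11), all real-time-consistent orders fail
include/drop combinations of the 1 pending operation (e5) were all tried; none helps
sample order e1, e2, e3, e4, e6 (pending dropped) stalls at step 4 — e4 take() → 9 has no legal effect
sample order e2, e1, e3, e4, e6 (pending dropped) stalls at step 5 — e6 take() → 99 has no legal effect

11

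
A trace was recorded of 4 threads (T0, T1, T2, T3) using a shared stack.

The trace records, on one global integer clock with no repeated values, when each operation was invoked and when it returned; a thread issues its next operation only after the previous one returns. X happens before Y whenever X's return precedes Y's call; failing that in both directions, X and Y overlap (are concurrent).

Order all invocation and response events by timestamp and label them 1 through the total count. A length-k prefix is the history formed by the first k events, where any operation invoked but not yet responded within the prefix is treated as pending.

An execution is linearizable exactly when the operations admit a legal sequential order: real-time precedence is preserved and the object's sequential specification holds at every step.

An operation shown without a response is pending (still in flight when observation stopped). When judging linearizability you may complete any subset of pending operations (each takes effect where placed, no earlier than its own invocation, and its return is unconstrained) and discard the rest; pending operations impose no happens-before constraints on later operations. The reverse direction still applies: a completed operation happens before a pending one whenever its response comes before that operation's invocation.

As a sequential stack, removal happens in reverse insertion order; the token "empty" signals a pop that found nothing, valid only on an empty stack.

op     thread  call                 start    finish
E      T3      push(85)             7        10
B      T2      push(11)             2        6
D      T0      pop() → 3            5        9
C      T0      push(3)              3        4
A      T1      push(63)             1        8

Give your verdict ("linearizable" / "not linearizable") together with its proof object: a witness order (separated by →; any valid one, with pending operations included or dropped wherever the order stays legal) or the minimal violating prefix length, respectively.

linearizable — witness: A → B → C → D → E

step 1: A push(63) — stack <63>
step 2: B push(11) — stack <63,11>
step 3: C push(3) — stack <63,11,3>
step 4: D pop() → 3 — stack <63,11>
step 5: E push(85) — stack <63,11,85>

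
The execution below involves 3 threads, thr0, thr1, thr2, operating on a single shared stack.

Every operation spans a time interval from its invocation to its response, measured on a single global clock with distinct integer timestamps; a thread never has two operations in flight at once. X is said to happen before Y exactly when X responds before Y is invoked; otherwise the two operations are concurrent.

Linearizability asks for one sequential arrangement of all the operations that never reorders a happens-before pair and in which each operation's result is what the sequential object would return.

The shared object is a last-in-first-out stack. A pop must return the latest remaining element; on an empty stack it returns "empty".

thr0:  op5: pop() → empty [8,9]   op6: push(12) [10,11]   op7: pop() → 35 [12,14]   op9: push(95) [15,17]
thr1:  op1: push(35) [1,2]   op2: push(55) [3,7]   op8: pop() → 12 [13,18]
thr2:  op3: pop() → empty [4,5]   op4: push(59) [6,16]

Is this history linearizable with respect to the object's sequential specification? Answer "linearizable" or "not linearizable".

not linearizable

events 1..4 are fine; event 5 — the response of op3 at time 5 — makes the prefix non-linearizable
exactly one order of the 2 completed ops respects real time; the stack replay fails
include/drop combinations of the 1 pending operation (op2) were all tried; none helps
take op1, op3 (pending dropped): step 2 already fails, because op3 pop() → empty cannot occur there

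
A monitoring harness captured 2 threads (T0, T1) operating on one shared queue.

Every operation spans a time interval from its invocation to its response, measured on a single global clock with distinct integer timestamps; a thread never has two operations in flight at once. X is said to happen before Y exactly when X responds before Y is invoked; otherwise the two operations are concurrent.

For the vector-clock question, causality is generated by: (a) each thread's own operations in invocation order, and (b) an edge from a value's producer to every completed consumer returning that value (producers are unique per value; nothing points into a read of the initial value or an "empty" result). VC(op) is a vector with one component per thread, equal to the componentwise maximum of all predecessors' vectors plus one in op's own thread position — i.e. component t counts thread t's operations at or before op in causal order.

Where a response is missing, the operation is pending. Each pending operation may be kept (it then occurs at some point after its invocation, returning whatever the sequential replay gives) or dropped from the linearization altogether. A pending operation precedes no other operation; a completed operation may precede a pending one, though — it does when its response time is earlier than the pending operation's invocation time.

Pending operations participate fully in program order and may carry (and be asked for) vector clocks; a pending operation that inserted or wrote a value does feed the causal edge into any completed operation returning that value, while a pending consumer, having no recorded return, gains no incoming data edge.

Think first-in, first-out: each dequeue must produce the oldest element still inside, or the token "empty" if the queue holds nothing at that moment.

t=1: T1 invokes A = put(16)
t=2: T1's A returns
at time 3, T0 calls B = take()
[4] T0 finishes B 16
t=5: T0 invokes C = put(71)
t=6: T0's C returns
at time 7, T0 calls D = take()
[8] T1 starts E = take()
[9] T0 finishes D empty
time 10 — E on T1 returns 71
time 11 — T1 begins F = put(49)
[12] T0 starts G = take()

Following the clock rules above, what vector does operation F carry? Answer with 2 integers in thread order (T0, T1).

no predecessors for A (invoked 1): T1 increments from zero → (0, 1)
from VC(A)=(0, 1), B (invoked 3) maxes components and bumps T0 → (1, 1)
from VC(B)=(1, 1), C (invoked 5) maxes components and bumps T0 → (2, 1)
from VC(A)=(0, 1), VC(C)=(2, 1), E (invoked 8) maxes components and bumps T1 → (2, 2)
from VC(C)=(2, 1), D (invoked 7) maxes components and bumps T0 → (3, 1)
from VC(E)=(2, 2), F (invoked 11) maxes components and bumps T1 → (2, 3)
from VC(D)=(3, 1), G (invoked 12) maxes components and bumps T0 → (4, 1)
target: VC(F) = (2, 3)

(2, 3)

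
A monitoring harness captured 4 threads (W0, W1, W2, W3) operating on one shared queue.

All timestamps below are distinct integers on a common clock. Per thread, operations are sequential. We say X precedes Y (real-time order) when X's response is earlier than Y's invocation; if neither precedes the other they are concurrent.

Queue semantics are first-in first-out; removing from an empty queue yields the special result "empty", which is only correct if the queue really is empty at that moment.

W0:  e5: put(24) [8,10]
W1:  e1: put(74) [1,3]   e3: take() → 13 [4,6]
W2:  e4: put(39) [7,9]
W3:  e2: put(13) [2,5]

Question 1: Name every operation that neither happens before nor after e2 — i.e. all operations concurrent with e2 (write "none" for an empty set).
e1, e3

e2 spans [2,5]: anything still running between times 2 and 5 counts as concurrent
e1 [1,3]: concurrent
e3 [4,6]: concurrent
e4 [7,9]: after
e5 [8,10]: after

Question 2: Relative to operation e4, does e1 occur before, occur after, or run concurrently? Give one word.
before

e1 spans [1,3], e4 spans [7,9]
resp(e1)=3 < inv(e4)=7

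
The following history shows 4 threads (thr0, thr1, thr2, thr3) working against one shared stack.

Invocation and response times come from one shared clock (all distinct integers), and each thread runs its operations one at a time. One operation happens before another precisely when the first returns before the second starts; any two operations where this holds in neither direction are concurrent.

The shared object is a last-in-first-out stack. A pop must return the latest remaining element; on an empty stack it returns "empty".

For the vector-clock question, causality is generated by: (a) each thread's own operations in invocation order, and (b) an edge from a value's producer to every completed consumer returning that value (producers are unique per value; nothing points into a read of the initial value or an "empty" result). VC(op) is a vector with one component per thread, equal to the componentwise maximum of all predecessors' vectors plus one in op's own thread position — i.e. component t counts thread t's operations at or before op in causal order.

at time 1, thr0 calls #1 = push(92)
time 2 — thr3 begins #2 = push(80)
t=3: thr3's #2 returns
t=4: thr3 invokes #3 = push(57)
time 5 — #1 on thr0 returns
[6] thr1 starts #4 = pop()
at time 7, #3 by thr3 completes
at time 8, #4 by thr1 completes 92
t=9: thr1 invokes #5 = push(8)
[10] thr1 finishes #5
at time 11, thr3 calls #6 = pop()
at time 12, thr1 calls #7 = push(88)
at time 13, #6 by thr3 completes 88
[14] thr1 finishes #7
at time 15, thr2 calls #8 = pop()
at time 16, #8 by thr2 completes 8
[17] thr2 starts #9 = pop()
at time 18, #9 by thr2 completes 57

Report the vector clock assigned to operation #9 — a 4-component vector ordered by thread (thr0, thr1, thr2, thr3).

(1, 2, 2, 2)

no predecessors for #2 (invoked 2): thr3 increments from zero → (0, 0, 0, 1)
no predecessors for #1 (invoked 1): thr0 increments from zero → (1, 0, 0, 0)
merge at #3 (invoked 4): VC(#2)=(0, 0, 0, 1), own-thread bump on thr3 → (0, 0, 0, 2)
merge at #4 (invoked 6): VC(#1)=(1, 0, 0, 0), own-thread bump on thr1 → (1, 1, 0, 0)
merge at #5 (invoked 9): VC(#4)=(1, 1, 0, 0), own-thread bump on thr1 → (1, 2, 0, 0)
merge at #8 (invoked 15): VC(#5)=(1, 2, 0, 0), own-thread bump on thr2 → (1, 2, 1, 0)
merge at #7 (invoked 12): VC(#5)=(1, 2, 0, 0), own-thread bump on thr1 → (1, 3, 0, 0)
merge at #9 (invoked 17): VC(#3)=(0, 0, 0, 2), VC(#8)=(1, 2, 1, 0), own-thread bump on thr2 → (1, 2, 2, 2)
merge at #6 (invoked 11): VC(#3)=(0, 0, 0, 2), VC(#7)=(1, 3, 0, 0), own-thread bump on thr3 → (1, 3, 0, 3)
target: VC(#9) = (1, 2, 2, 2)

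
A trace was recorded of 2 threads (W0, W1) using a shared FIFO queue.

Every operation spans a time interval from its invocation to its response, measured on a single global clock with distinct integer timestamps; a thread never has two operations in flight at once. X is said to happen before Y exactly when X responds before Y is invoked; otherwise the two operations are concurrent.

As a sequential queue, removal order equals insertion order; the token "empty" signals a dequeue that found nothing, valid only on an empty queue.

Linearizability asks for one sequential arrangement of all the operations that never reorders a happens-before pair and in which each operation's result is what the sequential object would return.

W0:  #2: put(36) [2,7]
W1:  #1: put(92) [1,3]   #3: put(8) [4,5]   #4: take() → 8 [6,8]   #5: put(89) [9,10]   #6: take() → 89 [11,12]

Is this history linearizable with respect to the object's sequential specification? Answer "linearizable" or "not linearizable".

not linearizable

through event 7 a valid linearization exists; event 8 (#4 responding at time 8) ends that
4 completed operations, 4 real-time-consistent orders — every FIFO queue replay fails
sample order #1, #2, #3, #4 stalls at step 4 — #4 take() → 8 has no legal effect
sample order #1, #3, #2, #4 stalls at step 4 — #4 take() → 8 has no legal effect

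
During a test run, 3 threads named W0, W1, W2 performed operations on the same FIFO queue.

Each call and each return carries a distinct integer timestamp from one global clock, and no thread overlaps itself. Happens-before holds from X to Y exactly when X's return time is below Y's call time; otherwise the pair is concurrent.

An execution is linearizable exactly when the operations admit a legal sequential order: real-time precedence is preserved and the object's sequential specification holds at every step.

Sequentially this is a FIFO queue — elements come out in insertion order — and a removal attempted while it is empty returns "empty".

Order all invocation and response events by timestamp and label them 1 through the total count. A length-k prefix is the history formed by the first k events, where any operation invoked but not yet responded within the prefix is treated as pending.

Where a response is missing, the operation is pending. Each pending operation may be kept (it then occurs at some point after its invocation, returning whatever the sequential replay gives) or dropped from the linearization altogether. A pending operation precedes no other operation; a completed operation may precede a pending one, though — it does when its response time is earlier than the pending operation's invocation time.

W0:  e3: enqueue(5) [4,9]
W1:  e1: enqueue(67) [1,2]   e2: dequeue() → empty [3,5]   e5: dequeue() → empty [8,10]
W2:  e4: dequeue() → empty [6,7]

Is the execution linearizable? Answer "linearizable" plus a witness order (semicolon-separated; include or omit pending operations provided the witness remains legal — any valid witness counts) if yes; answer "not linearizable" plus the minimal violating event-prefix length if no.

not linearizable — minimal violating prefix: 5 events

prefix check: 1..4 passes, 1..5 fails once e2's time-5 response joins
exactly one order of the 2 completed ops respects real time; the FIFO queue replay fails
completion choices over the 1 pending operation (e3) were checked; none helps
sample order e1, e2 (pending dropped) stalls at step 2 — e2 dequeue() → empty has no legal effect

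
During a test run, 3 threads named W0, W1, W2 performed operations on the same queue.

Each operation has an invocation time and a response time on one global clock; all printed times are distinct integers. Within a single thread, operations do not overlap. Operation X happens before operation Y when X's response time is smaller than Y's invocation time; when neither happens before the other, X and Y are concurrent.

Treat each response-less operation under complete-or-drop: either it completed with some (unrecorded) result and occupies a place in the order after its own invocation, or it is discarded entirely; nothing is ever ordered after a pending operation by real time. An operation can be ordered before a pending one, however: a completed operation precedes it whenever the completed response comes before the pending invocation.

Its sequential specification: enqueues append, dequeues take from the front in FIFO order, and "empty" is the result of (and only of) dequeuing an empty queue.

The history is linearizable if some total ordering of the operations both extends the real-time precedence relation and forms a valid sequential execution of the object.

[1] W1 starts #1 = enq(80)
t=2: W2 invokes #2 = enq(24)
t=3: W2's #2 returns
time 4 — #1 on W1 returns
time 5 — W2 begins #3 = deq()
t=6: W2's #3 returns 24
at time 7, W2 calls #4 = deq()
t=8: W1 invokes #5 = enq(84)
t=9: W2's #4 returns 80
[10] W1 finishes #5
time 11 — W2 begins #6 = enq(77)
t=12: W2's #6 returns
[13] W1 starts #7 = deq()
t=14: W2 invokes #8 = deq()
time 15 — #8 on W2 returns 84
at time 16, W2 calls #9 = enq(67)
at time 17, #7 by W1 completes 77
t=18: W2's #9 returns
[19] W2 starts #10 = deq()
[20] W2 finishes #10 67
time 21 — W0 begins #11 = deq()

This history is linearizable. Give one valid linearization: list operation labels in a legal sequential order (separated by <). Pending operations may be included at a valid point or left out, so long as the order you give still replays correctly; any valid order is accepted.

#2 < #1 < #3 < #4 < #5 < #6 < #8 < #7 < #9 < #10

1. #2 enq(24), leaving queue <24>
2. #1 enq(80), leaving queue <24,80>
3. #3 deq() → 24, leaving queue <80>
4. #4 deq() → 80, leaving queue <>
5. #5 enq(84), leaving queue <84>
6. #6 enq(77), leaving queue <84,77>
7. #8 deq() → 84, leaving queue <77>
8. #7 deq() → 77, leaving queue <>
9. #9 enq(67), leaving queue <67>
10. #10 deq() → 67, leaving queue <>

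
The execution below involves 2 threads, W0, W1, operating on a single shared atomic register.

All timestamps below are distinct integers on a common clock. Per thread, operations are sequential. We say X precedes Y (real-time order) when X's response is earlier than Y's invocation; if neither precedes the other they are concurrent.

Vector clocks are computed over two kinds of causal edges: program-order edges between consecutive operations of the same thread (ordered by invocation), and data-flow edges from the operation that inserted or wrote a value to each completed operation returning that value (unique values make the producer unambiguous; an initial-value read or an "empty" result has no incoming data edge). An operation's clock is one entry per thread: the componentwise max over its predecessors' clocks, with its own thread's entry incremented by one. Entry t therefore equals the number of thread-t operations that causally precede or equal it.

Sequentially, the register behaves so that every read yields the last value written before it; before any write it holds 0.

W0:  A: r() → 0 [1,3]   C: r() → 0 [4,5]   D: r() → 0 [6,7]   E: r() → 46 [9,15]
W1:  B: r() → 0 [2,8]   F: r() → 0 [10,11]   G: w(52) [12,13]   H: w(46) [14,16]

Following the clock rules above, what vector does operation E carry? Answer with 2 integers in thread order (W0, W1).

B (invocation 2): nothing precedes it; W1's component alone gives (0, 1)
A (invocation 1): nothing precedes it; W0's component alone gives (1, 0)
F (invocation 10): componentwise max over VC(B)=(0, 1), +1 at W1, giving (0, 2)
C (invocation 4): componentwise max over VC(A)=(1, 0), +1 at W0, giving (2, 0)
G (invocation 12): componentwise max over VC(F)=(0, 2), +1 at W1, giving (0, 3)
D (invocation 6): componentwise max over VC(C)=(2, 0), +1 at W0, giving (3, 0)
H (invocation 14): componentwise max over VC(G)=(0, 3), +1 at W1, giving (0, 4)
E (invocation 9): componentwise max over VC(D)=(3, 0), VC(H)=(0, 4), +1 at W0, giving (4, 4)
target: VC(E) = (4, 4)

(4, 4)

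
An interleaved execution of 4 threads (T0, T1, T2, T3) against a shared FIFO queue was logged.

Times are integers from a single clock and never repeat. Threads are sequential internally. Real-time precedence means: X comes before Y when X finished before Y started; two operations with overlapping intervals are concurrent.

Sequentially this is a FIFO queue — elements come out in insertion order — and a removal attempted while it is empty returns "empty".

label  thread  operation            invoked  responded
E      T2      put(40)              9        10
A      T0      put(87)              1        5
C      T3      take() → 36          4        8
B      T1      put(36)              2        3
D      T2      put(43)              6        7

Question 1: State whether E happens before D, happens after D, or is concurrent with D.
E spans [9,10], D spans [6,7]
resp(D)=7 < inv(E)=9

after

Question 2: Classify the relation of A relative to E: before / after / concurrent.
A spans [1,5], E spans [9,10]
resp(A)=5 < inv(E)=9

before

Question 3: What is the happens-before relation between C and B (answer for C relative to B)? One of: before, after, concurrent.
C spans [4,8], B spans [2,3]
resp(B)=3 < inv(C)=4

after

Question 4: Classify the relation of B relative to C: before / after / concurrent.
B spans [2,3], C spans [4,8]
resp(B)=3 < inv(C)=4

before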